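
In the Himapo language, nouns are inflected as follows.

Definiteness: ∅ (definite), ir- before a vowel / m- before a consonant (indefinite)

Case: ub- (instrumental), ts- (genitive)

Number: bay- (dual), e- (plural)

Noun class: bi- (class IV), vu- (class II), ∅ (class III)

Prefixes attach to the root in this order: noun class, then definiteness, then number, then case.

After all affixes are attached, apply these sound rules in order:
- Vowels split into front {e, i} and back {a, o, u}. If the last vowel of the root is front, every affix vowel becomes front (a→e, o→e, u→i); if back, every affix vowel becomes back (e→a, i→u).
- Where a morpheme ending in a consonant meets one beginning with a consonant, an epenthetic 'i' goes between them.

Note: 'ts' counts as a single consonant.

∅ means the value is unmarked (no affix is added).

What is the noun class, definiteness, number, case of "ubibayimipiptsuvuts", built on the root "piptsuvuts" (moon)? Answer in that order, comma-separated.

class III, indefinite, dual, instrumental

Segment: ub-bay-m-piptsuvuts.
noun class: ∅ → class III.
definiteness: ir/m- → indefinite.
number: bay- → dual.
case: ub- → instrumental.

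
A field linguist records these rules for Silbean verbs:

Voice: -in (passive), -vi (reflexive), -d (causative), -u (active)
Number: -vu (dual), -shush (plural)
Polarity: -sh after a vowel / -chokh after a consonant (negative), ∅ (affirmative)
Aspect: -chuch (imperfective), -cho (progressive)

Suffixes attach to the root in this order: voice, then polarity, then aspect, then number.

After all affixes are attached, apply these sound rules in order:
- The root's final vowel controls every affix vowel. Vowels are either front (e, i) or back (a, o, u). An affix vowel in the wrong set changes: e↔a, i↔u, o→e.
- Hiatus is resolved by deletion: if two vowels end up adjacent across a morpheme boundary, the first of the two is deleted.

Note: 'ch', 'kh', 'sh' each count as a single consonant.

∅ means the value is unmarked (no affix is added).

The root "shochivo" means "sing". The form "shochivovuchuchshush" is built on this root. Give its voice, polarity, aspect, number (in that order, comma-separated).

reflexive, affirmative, imperfective, plural

Segment: shochivo-vi-chuch-shush.
voice: -vi → reflexive.
polarity: ∅ → affirmative.
aspect: -chuch → imperfective.
number: -shush → plural.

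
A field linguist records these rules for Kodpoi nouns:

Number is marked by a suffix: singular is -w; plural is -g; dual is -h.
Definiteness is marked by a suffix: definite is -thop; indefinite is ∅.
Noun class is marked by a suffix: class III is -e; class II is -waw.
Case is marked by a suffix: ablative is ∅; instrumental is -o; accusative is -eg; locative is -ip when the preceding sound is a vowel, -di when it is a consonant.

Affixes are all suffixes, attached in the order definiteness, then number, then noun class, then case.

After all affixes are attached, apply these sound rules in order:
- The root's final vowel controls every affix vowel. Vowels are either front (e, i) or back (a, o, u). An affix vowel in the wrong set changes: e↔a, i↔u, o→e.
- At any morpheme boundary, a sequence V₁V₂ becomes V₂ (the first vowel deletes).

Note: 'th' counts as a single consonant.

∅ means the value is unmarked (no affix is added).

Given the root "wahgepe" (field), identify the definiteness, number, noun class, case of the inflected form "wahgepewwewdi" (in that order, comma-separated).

indefinite, singular, class II, locative

Segment: wahgepe-w-waw-di.
definiteness: ∅ → indefinite.
number: -w → singular.
noun class: -waw → class II.
case: -ip/di → locative.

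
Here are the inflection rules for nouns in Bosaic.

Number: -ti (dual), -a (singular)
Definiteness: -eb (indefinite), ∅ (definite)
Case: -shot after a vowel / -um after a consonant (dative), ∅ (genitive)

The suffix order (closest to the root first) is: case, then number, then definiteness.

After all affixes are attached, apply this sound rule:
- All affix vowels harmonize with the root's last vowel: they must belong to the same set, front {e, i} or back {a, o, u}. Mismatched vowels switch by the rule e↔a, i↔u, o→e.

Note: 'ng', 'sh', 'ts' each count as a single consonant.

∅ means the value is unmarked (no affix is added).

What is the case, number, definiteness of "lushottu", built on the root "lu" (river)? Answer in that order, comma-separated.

dative, dual, definite

Segment: lu-shot-ti.
case: -shot/um → dative.
number: -ti → dual.
definiteness: ∅ → definite.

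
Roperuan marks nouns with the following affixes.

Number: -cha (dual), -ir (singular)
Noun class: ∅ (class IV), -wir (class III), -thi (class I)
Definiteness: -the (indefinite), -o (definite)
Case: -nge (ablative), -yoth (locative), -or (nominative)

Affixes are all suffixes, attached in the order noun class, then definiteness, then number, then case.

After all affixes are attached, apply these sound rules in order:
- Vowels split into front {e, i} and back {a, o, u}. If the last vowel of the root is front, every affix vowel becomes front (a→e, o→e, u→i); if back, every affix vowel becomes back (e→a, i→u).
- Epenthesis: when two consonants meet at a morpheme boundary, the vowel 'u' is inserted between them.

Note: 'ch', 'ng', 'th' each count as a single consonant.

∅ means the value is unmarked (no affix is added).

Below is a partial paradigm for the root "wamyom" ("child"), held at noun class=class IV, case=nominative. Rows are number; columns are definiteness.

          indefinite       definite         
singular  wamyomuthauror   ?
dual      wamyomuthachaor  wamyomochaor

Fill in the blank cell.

wamyomouror

noun class = class IV: zero marking, form stays wamyom.
Attach definiteness definite -o → wamyomo.
Attach number singular -ir → wamyomoir.
Attach case nominative -or → wamyomoiror.
Apply vowel harmony: wamyomoiror → wamyomouror.
Epenthesis: no change.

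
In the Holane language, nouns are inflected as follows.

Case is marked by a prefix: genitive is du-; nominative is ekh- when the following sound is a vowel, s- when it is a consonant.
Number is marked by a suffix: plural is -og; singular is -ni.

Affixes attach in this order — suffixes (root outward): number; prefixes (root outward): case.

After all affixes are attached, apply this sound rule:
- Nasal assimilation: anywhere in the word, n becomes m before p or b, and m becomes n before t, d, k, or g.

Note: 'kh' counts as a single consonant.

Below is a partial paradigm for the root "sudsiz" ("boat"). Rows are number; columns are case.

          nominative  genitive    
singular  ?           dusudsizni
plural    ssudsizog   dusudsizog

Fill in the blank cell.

ssudsizni

Attach case nominative s- (before consonant 's') → ssudsiz.
Attach number singular -ni → ssudsizni.
Nasal assimilation: no change.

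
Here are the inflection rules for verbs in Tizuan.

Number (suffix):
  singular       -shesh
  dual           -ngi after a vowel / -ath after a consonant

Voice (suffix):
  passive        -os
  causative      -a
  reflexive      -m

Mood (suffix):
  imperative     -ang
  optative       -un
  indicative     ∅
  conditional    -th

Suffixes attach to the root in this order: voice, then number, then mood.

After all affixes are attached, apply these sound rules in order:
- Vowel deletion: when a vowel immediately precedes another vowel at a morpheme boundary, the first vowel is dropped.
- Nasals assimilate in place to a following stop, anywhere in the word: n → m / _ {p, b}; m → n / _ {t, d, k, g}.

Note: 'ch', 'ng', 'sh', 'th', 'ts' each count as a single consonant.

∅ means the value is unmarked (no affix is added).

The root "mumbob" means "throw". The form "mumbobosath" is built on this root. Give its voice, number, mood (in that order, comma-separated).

passive, dual, indicative

Segment: mumbob-os-ath.
voice: -os → passive.
number: -ngi/ath → dual.
mood: ∅ → indicative.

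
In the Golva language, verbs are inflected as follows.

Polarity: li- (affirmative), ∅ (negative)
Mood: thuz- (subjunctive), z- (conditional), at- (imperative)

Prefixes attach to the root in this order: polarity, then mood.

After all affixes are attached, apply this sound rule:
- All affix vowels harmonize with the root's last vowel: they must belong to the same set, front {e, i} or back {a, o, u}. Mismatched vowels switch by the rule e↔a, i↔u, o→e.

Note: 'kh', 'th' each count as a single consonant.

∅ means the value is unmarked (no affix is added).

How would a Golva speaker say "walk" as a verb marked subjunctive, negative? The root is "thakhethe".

polarity = negative: zero marking, form stays thakhethe.
Attach mood subjunctive thuz- → thuzthakhethe.
Apply vowel harmony: thuzthakhethe → thizthakhethe.

thizthakhethe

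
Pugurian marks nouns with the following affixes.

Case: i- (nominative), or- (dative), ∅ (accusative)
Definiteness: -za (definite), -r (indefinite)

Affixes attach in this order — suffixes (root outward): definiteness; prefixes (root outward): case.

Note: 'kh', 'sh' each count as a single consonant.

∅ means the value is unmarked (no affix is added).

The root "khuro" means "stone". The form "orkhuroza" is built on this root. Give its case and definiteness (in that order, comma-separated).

dative, definite

Segment: or-khuro-za.
case: or- → dative.
definiteness: -za → definite.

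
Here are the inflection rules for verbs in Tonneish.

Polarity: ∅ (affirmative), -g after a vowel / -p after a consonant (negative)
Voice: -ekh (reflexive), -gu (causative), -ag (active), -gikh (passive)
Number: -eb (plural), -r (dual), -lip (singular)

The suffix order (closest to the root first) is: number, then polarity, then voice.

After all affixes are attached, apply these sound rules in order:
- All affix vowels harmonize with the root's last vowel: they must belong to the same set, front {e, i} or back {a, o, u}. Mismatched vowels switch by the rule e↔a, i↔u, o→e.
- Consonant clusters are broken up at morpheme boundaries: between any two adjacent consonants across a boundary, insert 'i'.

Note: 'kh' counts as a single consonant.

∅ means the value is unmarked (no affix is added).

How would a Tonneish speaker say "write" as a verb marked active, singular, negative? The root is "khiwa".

Attach number singular -lip → khiwalip.
Attach polarity negative -p (after consonant 'p') → khiwalipp.
Attach voice active -ag → khiwalippag.
Apply vowel harmony: khiwalippag → khiwaluppag.
Apply epenthesis: khiwaluppag → khiwalupipag.

khiwalupipag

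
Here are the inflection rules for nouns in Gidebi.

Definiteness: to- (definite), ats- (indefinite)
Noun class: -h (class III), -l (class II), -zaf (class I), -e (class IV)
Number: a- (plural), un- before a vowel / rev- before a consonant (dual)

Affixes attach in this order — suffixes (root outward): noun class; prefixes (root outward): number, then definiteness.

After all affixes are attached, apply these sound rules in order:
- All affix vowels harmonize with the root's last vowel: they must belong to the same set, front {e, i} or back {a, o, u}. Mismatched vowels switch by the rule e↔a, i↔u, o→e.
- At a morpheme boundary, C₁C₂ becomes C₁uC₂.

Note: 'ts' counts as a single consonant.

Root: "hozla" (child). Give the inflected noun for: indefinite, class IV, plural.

Attach noun class class IV -e → hozlae.
Attach number plural a- → ahozlae.
Attach definiteness indefinite ats- → atsahozlae.
Apply vowel harmony: atsahozlae → atsahozlaa.
Epenthesis: no change.

atsahozlaa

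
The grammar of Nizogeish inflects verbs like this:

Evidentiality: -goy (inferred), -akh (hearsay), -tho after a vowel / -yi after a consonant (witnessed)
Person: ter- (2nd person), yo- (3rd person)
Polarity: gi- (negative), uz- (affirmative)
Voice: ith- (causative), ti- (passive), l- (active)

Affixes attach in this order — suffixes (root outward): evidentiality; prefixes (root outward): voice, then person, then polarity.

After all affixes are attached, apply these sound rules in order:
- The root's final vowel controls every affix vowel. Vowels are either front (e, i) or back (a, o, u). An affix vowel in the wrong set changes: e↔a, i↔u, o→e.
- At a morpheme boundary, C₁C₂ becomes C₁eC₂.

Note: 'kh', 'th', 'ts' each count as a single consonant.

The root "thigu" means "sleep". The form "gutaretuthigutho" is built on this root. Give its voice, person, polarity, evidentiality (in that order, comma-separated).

Segment: gi-ter-ti-thigu-tho.
voice: ti- → passive.
person: ter- → 2nd person.
polarity: gi- → negative.
evidentiality: -tho/yi → witnessed.

passive, 2nd person, negative, witnessed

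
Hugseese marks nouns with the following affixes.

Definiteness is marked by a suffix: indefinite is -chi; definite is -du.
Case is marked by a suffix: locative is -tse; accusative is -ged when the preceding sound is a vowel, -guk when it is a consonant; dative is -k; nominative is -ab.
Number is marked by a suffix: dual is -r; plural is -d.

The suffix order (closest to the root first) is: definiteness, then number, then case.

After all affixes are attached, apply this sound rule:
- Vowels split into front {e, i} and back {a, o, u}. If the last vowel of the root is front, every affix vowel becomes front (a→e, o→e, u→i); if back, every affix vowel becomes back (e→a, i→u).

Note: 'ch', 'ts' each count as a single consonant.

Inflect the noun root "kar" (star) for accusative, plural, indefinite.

Attach definiteness indefinite -chi → karchi.
Attach number plural -d → karchid.
Attach case accusative -guk (after consonant 'd') → karchidguk.
Apply vowel harmony: karchidguk → karchudguk.

karchudguk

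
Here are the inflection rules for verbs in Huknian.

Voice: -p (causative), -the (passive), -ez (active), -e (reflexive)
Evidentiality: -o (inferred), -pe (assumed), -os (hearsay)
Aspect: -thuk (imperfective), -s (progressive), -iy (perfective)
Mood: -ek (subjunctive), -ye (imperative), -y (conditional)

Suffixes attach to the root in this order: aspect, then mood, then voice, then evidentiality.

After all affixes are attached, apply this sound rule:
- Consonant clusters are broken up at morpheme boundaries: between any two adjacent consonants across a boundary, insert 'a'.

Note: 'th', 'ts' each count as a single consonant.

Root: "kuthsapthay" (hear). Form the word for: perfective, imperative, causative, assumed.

kuthsapthayiyayepape

Attach aspect perfective -iy → kuthsapthayiy.
Attach mood imperative -ye → kuthsapthayiyye.
Attach voice causative -p → kuthsapthayiyyep.
Attach evidentiality assumed -pe → kuthsapthayiyyeppe.
Apply epenthesis: kuthsapthayiyyeppe → kuthsapthayiyayepape.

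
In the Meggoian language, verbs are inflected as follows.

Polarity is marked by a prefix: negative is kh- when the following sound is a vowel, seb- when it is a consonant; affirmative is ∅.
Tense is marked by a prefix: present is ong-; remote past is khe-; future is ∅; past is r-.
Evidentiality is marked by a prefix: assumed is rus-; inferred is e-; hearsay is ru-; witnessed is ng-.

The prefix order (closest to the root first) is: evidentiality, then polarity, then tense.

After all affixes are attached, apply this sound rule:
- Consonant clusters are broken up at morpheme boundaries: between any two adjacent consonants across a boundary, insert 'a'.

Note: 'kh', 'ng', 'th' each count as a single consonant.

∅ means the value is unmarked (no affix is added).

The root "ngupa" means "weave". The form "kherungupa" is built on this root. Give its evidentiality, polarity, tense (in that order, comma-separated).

Segment: khe-ru-ngupa.
evidentiality: ru- → hearsay.
polarity: ∅ → affirmative.
tense: khe- → remote past.

hearsay, affirmative, remote past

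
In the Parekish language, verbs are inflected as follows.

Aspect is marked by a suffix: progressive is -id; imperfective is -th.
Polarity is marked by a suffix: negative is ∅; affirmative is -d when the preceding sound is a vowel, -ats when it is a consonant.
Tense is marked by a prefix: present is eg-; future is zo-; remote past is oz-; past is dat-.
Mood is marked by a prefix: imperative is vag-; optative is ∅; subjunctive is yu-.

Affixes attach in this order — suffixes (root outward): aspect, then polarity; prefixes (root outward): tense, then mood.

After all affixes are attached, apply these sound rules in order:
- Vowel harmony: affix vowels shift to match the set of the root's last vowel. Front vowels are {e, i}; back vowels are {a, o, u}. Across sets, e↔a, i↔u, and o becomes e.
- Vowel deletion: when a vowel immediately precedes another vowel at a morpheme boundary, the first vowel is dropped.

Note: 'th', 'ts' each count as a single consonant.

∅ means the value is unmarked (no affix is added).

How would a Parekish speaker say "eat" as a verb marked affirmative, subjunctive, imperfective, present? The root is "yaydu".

yagyayduthats

Attach tense present eg- → egyaydu.
Attach mood subjunctive yu- → yuegyaydu.
Attach aspect imperfective -th → yuegyayduth.
Attach polarity affirmative -ats (after consonant 'th') → yuegyayduthats.
Apply vowel harmony: yuegyayduthats → yuagyayduthats.
Apply vowel deletion: yuagyayduthats → yagyayduthats.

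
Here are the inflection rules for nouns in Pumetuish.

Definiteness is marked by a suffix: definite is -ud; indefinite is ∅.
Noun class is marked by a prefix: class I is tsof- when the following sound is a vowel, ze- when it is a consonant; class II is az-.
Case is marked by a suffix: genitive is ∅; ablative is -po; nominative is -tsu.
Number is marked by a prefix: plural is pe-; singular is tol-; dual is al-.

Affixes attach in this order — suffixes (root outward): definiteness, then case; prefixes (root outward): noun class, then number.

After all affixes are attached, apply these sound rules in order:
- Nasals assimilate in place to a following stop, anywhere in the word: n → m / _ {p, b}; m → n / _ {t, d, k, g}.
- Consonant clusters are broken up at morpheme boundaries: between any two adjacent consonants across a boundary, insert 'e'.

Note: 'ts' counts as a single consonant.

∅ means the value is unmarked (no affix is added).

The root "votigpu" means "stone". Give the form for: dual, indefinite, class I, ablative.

alezevotigpupo

Attach noun class class I ze- (before consonant 'v') → zevotigpu.
Attach number dual al- → alzevotigpu.
definiteness = indefinite: zero marking, form stays alzevotigpu.
Attach case ablative -po → alzevotigpupo.
Nasal assimilation: no change.
Apply epenthesis: alzevotigpupo → alezevotigpupo.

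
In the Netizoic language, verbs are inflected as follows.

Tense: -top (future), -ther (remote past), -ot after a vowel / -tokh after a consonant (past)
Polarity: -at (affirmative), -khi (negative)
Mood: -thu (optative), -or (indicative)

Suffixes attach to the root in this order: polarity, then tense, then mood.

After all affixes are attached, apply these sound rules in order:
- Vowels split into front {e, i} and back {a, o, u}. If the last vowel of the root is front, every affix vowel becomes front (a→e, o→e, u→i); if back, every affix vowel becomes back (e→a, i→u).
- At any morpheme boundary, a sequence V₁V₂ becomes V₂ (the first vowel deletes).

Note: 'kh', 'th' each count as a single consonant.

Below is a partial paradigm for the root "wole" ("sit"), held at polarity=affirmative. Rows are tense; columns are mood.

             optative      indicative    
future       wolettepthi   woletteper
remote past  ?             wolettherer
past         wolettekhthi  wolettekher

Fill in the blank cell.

wolettherthi

Attach polarity affirmative -at → woleat.
Attach tense remote past -ther → woleatther.
Attach mood optative -thu → woleattherthu.
Apply vowel harmony: woleattherthu → woleettherthi.
Apply vowel deletion: woleettherthi → wolettherthi.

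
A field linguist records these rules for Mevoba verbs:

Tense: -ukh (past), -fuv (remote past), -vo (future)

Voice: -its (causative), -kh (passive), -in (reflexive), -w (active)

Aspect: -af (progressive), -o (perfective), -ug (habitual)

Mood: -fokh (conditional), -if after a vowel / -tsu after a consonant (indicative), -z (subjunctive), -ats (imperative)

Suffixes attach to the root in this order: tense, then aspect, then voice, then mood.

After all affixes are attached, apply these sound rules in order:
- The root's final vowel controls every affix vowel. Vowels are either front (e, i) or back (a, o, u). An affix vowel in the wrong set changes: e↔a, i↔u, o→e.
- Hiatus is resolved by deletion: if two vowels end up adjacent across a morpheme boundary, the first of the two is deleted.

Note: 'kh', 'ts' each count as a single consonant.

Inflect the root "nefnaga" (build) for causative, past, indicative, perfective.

nefnagukhutstsu

Attach tense past -ukh → nefnagaukh.
Attach aspect perfective -o → nefnagaukho.
Attach voice causative -its → nefnagaukhoits.
Attach mood indicative -tsu (after consonant 'ts') → nefnagaukhoitstsu.
Apply vowel harmony: nefnagaukhoitstsu → nefnagaukhoutstsu.
Apply vowel deletion: nefnagaukhoutstsu → nefnagukhutstsu.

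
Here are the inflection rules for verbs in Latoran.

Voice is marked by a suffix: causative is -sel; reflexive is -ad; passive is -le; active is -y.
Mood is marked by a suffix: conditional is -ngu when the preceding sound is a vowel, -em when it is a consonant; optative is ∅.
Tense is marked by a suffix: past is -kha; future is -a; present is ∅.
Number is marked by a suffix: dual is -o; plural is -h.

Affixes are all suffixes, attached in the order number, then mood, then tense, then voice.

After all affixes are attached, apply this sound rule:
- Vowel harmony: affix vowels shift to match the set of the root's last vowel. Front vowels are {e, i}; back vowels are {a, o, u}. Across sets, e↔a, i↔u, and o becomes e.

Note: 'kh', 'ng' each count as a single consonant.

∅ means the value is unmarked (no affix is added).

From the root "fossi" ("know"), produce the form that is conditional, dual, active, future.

Attach number dual -o → fossio.
Attach mood conditional -ngu (after vowel 'o') → fossiongu.
Attach tense future -a → fossiongua.
Attach voice active -y → fossionguay.
Apply vowel harmony: fossionguay → fossiengiey.

fossiengiey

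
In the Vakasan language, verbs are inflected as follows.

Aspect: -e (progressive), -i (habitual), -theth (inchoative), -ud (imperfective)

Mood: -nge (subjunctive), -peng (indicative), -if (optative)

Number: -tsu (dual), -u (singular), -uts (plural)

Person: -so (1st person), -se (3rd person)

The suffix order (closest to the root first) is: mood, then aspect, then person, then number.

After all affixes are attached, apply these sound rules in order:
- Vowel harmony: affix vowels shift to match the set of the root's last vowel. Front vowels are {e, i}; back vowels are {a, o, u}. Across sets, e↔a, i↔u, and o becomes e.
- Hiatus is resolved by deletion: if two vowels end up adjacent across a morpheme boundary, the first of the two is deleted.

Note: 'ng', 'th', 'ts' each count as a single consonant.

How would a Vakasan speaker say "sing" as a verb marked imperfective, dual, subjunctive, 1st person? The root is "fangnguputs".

fangnguputsngudsotsu

Attach mood subjunctive -nge → fangnguputsnge.
Attach aspect imperfective -ud → fangnguputsngeud.
Attach person 1st person -so → fangnguputsngeudso.
Attach number dual -tsu → fangnguputsngeudsotsu.
Apply vowel harmony: fangnguputsngeudsotsu → fangnguputsngaudsotsu.
Apply vowel deletion: fangnguputsngaudsotsu → fangnguputsngudsotsu.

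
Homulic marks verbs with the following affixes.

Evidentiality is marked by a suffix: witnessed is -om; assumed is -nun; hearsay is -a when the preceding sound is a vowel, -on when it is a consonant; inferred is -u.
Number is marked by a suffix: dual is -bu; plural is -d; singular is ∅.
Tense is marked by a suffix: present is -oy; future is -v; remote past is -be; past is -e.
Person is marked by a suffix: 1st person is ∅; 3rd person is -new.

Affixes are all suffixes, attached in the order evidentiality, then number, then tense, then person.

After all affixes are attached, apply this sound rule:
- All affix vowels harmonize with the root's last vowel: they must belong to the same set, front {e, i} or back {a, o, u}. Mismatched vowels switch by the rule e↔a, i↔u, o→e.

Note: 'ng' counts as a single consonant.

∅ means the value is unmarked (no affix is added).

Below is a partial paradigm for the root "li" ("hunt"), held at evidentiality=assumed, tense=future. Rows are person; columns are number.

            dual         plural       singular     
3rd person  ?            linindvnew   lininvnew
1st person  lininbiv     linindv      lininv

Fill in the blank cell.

lininbivnew

Attach evidentiality assumed -nun → linun.
Attach number dual -bu → linunbu.
Attach tense future -v → linunbuv.
Attach person 3rd person -new → linunbuvnew.
Apply vowel harmony: linunbuvnew → lininbivnew.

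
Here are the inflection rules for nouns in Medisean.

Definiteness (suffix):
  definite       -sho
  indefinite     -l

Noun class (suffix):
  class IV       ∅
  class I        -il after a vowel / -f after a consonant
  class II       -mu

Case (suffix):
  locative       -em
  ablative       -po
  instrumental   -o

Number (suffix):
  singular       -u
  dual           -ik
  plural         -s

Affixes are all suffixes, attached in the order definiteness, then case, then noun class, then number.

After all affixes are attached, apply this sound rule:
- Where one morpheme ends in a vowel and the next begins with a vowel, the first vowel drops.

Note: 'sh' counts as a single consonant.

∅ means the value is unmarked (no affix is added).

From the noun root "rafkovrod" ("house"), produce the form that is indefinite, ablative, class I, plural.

rafkovrodlpils

Attach definiteness indefinite -l → rafkovrodl.
Attach case ablative -po → rafkovrodlpo.
Attach noun class class I -il (after vowel 'o') → rafkovrodlpoil.
Attach number plural -s → rafkovrodlpoils.
Apply vowel deletion: rafkovrodlpoils → rafkovrodlpils.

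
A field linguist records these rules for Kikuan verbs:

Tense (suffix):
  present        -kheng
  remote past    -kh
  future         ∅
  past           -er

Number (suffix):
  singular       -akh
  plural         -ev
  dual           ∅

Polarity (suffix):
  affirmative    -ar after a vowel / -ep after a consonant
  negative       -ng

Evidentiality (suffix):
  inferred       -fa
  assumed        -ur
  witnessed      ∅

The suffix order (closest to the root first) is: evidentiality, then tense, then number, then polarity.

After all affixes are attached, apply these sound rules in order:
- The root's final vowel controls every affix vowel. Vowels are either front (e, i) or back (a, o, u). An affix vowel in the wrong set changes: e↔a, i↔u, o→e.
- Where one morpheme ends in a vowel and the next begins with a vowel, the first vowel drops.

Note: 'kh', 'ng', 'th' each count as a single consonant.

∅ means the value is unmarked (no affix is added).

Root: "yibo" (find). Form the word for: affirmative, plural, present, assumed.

yiburkhangavap

Attach evidentiality assumed -ur → yibour.
Attach tense present -kheng → yibourkheng.
Attach number plural -ev → yibourkhengev.
Attach polarity affirmative -ep (after consonant 'v') → yibourkhengevep.
Apply vowel harmony: yibourkhengevep → yibourkhangavap.
Apply vowel deletion: yibourkhangavap → yiburkhangavap.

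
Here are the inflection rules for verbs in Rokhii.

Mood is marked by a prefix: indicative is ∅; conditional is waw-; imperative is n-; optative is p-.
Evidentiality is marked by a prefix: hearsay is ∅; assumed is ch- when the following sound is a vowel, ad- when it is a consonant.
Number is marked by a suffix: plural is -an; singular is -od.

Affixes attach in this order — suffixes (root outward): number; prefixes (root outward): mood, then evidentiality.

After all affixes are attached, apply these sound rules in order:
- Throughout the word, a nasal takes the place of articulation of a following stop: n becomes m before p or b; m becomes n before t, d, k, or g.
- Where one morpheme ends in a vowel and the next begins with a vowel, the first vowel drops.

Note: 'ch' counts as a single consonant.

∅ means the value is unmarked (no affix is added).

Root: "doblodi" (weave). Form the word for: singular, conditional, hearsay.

wawdoblodod

Attach mood conditional waw- → wawdoblodi.
Attach number singular -od → wawdoblodiod.
evidentiality = hearsay: zero marking, form stays wawdoblodiod.
Nasal assimilation: no change.
Apply vowel deletion: wawdoblodiod → wawdoblodod.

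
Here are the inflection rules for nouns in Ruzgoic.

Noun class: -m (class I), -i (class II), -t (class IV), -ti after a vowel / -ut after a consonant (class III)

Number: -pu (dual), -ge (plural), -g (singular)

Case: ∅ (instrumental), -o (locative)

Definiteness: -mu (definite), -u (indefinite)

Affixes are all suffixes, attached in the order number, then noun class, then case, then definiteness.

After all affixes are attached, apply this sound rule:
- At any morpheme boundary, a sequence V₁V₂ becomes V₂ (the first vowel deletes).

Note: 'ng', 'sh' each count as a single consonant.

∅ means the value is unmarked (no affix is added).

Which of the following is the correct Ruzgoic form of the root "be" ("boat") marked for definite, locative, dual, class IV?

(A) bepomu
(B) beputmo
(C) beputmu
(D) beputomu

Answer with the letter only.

Attach number dual -pu → bepu.
Attach noun class class IV -t → beput.
Attach case locative -o → beputo.
Attach definiteness definite -mu → beputomu.
Vowel deletion: no change.
So the correct form is beputomu, option (D).
(B) beputmo is wrong: it has the affixes in the wrong order.
(A) bepomu is wrong: it uses class II instead of class IV for noun class.
(C) beputmu is wrong: it uses instrumental instead of locative for case.

D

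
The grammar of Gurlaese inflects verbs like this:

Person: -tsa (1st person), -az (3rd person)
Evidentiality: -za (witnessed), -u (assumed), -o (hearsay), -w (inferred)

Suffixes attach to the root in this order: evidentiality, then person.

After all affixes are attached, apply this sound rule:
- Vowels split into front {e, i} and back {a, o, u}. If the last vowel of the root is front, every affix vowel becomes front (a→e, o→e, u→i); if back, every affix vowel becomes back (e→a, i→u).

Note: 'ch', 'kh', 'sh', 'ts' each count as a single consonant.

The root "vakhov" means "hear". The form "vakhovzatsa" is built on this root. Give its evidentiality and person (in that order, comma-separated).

witnessed, 1st person

Segment: vakhov-za-tsa.
evidentiality: -za → witnessed.
person: -tsa → 1st person.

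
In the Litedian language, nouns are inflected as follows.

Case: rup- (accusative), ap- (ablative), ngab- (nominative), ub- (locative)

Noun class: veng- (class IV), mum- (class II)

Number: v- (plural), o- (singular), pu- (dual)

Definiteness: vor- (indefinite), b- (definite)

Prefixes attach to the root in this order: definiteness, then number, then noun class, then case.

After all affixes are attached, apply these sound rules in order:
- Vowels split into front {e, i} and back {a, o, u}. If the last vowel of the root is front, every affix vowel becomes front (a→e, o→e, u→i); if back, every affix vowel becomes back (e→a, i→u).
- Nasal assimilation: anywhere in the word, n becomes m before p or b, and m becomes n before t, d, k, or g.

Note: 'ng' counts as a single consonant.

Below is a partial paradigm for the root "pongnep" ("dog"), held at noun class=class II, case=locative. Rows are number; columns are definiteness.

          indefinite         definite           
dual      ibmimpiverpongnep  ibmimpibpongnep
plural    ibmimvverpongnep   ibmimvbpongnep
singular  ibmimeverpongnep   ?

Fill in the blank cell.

Attach definiteness definite b- → bpongnep.
Attach number singular o- → obpongnep.
Attach noun class class II mum- → mumobpongnep.
Attach case locative ub- → ubmumobpongnep.
Apply vowel harmony: ubmumobpongnep → ibmimebpongnep.
Nasal assimilation: no change.

ibmimebpongnep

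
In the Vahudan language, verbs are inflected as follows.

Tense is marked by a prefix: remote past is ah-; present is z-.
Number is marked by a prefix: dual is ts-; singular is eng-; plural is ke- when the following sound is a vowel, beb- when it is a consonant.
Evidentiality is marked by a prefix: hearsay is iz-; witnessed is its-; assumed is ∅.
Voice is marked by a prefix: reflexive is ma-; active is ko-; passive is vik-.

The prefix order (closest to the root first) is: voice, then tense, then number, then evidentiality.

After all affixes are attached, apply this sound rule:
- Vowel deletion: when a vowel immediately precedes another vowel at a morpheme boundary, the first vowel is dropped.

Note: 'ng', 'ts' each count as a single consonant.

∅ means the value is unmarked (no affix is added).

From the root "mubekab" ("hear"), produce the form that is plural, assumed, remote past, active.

kahkomubekab

Attach voice active ko- → komubekab.
Attach tense remote past ah- → ahkomubekab.
Attach number plural ke- (before vowel 'a') → keahkomubekab.
evidentiality = assumed: zero marking, form stays keahkomubekab.
Apply vowel deletion: keahkomubekab → kahkomubekab.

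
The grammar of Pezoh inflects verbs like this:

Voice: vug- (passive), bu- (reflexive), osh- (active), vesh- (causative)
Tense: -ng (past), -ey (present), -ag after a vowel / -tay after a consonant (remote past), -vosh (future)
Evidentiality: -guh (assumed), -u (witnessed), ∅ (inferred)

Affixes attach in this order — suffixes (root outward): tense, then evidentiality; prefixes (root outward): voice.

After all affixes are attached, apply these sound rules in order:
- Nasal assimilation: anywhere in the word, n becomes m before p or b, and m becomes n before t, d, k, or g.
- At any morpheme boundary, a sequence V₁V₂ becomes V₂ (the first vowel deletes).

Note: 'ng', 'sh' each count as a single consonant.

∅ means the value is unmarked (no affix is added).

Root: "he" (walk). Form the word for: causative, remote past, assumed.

veshhagguh

Attach tense remote past -ag (after vowel 'e') → heag.
Attach evidentiality assumed -guh → heagguh.
Attach voice causative vesh- → veshheagguh.
Nasal assimilation: no change.
Apply vowel deletion: veshheagguh → veshhagguh.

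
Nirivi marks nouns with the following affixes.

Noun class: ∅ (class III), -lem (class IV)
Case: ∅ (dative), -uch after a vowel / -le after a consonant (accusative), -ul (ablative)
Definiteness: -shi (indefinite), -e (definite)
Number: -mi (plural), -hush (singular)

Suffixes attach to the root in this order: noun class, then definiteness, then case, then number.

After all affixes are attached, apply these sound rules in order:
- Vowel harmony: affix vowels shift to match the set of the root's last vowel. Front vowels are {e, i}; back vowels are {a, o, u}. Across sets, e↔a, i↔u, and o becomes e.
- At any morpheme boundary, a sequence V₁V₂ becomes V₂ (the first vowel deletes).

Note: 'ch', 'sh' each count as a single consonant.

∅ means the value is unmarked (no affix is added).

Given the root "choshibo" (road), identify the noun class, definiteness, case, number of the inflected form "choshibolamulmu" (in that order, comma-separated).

class IV, definite, ablative, plural

Segment: choshibo-lem-e-ul-mi.
noun class: -lem → class IV.
definiteness: -e → definite.
case: -ul → ablative.
number: -mi → plural.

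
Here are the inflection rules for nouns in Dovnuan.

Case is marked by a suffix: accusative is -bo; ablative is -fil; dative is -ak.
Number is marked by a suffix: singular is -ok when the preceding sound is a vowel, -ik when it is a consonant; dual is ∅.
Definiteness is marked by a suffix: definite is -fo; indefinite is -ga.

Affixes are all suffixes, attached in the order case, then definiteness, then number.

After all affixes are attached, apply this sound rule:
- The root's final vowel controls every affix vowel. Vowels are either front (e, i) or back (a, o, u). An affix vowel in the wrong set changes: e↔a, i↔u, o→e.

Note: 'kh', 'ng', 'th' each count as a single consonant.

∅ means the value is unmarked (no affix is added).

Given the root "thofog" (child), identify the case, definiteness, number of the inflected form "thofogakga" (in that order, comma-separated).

Segment: thofog-ak-ga.
case: -ak → dative.
definiteness: -ga → indefinite.
number: ∅ → dual.

dative, indefinite, dual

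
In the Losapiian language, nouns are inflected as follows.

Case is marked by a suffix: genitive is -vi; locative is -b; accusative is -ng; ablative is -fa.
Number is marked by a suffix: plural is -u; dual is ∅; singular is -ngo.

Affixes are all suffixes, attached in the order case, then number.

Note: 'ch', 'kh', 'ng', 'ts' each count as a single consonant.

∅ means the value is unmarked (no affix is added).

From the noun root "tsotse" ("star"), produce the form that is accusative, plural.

tsotsengu

Attach case accusative -ng → tsotseng.
Attach number plural -u → tsotsengu.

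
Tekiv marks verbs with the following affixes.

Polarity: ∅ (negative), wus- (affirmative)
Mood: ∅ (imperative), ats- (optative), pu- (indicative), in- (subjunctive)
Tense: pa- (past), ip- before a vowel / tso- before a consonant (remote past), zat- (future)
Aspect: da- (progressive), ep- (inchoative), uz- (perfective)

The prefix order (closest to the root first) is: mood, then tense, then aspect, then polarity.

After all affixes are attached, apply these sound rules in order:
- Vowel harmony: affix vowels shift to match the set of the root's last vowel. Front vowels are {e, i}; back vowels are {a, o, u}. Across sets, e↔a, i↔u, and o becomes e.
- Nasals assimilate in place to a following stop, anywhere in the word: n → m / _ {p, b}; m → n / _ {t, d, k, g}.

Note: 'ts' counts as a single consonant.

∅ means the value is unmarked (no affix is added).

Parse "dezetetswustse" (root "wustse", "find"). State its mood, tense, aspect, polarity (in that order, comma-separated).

Segment: da-zat-ats-wustse.
mood: ats- → optative.
tense: zat- → future.
aspect: da- → progressive.
polarity: ∅ → negative.

optative, future, progressive, negative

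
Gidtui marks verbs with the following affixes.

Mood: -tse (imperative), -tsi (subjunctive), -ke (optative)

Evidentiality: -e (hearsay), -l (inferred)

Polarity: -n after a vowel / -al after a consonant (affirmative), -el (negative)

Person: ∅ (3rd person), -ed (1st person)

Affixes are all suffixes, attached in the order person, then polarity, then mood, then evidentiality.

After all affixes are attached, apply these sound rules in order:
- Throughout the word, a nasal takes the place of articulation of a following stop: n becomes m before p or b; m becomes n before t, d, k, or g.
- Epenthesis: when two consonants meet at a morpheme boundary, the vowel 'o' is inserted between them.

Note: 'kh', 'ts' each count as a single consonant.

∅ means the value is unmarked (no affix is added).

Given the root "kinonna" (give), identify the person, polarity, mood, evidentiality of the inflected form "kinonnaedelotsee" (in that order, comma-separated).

1st person, negative, imperative, hearsay

Segment: kinonna-ed-el-tse-e.
person: -ed → 1st person.
polarity: -el → negative.
mood: -tse → imperative.
evidentiality: -e → hearsay.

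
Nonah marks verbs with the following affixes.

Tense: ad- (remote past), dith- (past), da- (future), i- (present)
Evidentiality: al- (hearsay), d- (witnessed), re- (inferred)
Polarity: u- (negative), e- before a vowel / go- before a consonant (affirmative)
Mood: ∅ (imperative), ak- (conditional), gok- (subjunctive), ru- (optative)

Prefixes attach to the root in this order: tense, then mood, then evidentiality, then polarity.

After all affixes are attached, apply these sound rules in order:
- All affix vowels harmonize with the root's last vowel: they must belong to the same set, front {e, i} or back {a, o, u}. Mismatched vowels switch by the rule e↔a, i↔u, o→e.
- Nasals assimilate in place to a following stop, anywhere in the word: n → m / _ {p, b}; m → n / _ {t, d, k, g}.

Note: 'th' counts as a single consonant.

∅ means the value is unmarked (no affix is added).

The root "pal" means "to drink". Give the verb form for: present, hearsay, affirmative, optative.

Attach tense present i- → ipal.
Attach mood optative ru- → ruipal.
Attach evidentiality hearsay al- → alruipal.
Attach polarity affirmative e- (before vowel 'a') → ealruipal.
Apply vowel harmony: ealruipal → aalruupal.
Nasal assimilation: no change.

aalruupal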